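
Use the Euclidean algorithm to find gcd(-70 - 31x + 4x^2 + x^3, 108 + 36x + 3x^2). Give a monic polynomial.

1

Repeated division with remainder:
  x^3 + 4x^2 - 31x - 70 = ((1/3)x - 8/3)(3x^2 + 36x + 108) + (29x + 218)
  3x^2 + 36x + 108 = ((3/29)x + 390/841)(29x + 218) + (5808/841)
  29x + 218 = ((24389/5808)x + 91669/2904)(5808/841) + (0)
The last nonzero remainder is the constant 5808/841, so the polynomials are coprime and gcd = 1.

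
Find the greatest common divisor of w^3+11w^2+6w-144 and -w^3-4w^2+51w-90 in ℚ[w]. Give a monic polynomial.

w-3

Euclidean algorithm in ℚ[w]:
  w^3+11w^2+6w-144 = (-1)(-w^3-4w^2+51w-90) + (7w^2+57w-234)
  -w^3-4w^2+51w-90 = (-(1/7)w+29/49)(7w^2+57w-234) + (-(792/49)w+2376/49)
  7w^2+57w-234 = (-(343/792)w-637/132)(-(792/49)w+2376/49) + (0)
Last nonzero remainder: -(792/49)w+2376/49. Dividing through by -792/49 gives the monic gcd w-3.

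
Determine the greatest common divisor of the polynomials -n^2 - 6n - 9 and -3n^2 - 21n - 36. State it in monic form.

Repeated division with remainder:
  -n^2 - 6n - 9 = (1/3)(-3n^2 - 21n - 36) + (n + 3)
  -3n^2 - 21n - 36 = (-3n - 12)(n + 3) + (0)
The last nonzero remainder n + 3 is already monic.

n + 3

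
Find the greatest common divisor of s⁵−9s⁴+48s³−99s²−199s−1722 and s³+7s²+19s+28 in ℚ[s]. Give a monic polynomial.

By polynomial division,
  s⁵−9s⁴+48s³−99s²−199s−1722 = (s²−16s+141)(s³+7s²+19s+28) + (−810s²−2430s−5670)
  s³+7s²+19s+28 = (−(1/810)s−2/405)(−810s²−2430s−5670) + (0)
Last nonzero remainder: −810s²−2430s−5670. Dividing through by −810 gives the monic gcd s²+3s+7.

s²+3s+7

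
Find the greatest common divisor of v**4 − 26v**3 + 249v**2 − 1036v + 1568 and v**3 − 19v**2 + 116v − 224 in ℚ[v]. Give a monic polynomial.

Apply the Euclidean algorithm:
  v**4 − 26v**3 + 249v**2 − 1036v + 1568 = (v − 7)(v**3 − 19v**2 + 116v − 224) + (0)
The last nonzero remainder v**3 − 19v**2 + 116v − 224 is already monic.

v**3 − 19v**2 + 116v − 224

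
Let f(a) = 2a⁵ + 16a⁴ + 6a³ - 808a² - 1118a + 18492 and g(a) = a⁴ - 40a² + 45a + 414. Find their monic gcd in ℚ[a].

a³ - 3a² - 31a + 138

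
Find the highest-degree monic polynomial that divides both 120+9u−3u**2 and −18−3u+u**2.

1

By polynomial division,
  −3u**2+9u+120 = (−3)(u**2−3u−18) + (66)
  u**2−3u−18 = ((1/66)u**2−(1/22)u−3/11)(66) + (0)
The last nonzero remainder is the constant 66, so the polynomials are coprime and gcd = 1.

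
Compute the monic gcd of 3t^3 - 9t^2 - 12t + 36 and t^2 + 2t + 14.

Euclidean algorithm in ℚ[t]:
  3t^3 - 9t^2 - 12t + 36 = (3t - 15)(t^2 + 2t + 14) + (-24t + 246)
  t^2 + 2t + 14 = (-(1/24)t - 49/96)(-24t + 246) + (2233/16)
  -24t + 246 = (-(384/2233)t + 3936/2233)(2233/16) + (0)
The last nonzero remainder is the constant 2233/16, so the polynomials are coprime and gcd = 1.

1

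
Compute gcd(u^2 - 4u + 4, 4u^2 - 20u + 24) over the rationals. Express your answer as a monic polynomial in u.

u - 2

Repeated division with remainder:
  u^2 - 4u + 4 = (1/4)(4u^2 - 20u + 24) + (u - 2)
  4u^2 - 20u + 24 = (4u - 12)(u - 2) + (0)
The last nonzero remainder u - 2 is already monic.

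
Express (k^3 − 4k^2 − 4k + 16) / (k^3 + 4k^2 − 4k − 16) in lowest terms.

By polynomial division,
  k^3 − 4k^2 − 4k + 16 = (k^3 + 4k^2 − 4k − 16) + (−8k^2 + 32)
  k^3 + 4k^2 − 4k − 16 = (−(1/8)k − 1/2)(−8k^2 + 32) + (0)
Last nonzero remainder: −8k^2 + 32. Dividing through by −8 gives the monic gcd k^2 − 4.
Cancel k^2 − 4 from numerator and denominator to get the reduced form.

(k − 4)/(k + 4)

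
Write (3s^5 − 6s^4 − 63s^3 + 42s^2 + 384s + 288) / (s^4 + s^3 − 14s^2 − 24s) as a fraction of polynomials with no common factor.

(3s^2 − 9s − 12)/(s)

Euclidean algorithm in ℚ[s]:
  3s^5 − 6s^4 − 63s^3 + 42s^2 + 384s + 288 = (3s − 9)(s^4 + s^3 − 14s^2 − 24s) + (−12s^3 − 12s^2 + 168s + 288)
  s^4 + s^3 − 14s^2 − 24s = (−(1/12)s)(−12s^3 − 12s^2 + 168s + 288) + (0)
Last nonzero remainder: −12s^3 − 12s^2 + 168s + 288. Dividing through by −12 gives the monic gcd s^3 + s^2 − 14s − 24.
Cancel s^3 + s^2 − 14s − 24 from numerator and denominator to get the reduced form.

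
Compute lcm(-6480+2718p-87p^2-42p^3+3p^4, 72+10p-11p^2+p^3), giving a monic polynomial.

17280-2928p-3740p^2+1076p^3-9p^4-16p^5+p^6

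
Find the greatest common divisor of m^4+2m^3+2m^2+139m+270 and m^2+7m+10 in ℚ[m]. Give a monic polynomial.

m^2+7m+10

Repeated division with remainder:
  m^4+2m^3+2m^2+139m+270 = (m^2-5m+27)(m^2+7m+10) + (0)
The last nonzero remainder m^2+7m+10 is already monic.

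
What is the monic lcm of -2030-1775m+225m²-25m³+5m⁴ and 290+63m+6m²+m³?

-2030-2181m-130m²+20m³+m⁵

Apply the Euclidean algorithm:
  5m⁴-25m³+225m²-1775m-2030 = (5m-55)(m³+6m²+63m+290) + (240m²+240m+13920)
  m³+6m²+63m+290 = ((1/240)m+1/48)(240m²+240m+13920) + (0)
Last nonzero remainder: 240m²+240m+13920. Dividing through by 240 gives the monic gcd m²+m+58.
Then lcm(f, g) = f·g / gcd(f, g); expanding and making the result monic gives the answer.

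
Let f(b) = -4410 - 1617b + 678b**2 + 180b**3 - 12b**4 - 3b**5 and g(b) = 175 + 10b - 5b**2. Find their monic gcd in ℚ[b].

-35 - 2b + b**2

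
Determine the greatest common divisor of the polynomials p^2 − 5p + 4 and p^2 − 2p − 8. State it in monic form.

Repeated division with remainder:
  p^2 − 5p + 4 = (p^2 − 2p − 8) + (−3p + 12)
  p^2 − 2p − 8 = (−(1/3)p − 2/3)(−3p + 12) + (0)
Last nonzero remainder: −3p + 12. Dividing through by −3 gives the monic gcd p − 4.

p − 4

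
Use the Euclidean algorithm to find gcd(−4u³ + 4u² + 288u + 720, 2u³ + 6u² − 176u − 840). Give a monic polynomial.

u² − 4u − 60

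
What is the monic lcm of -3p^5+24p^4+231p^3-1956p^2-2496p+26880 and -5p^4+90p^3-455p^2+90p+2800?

Repeated division with remainder:
  -3p^5+24p^4+231p^3-1956p^2-2496p+26880 = ((3/5)p+6)(-5p^4+90p^3-455p^2+90p+2800) + (-36p^3+720p^2-4716p+10080)
  -5p^4+90p^3-455p^2+90p+2800 = ((5/36)p+5/18)(-36p^3+720p^2-4716p+10080) + (0)
Last nonzero remainder: -36p^3+720p^2-4716p+10080. Dividing through by -36 gives the monic gcd p^3-20p^2+131p-280.
Then lcm(f, g) = f·g / gcd(f, g); expanding and making the result monic gives the answer.

p^6-6p^5-93p^4+498p^3+2136p^2-7296p-17920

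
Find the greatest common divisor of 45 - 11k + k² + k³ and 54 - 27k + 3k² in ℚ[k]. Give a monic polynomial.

By polynomial division,
  k³ + k² - 11k + 45 = ((1/3)k + 10/3)(3k² - 27k + 54) + (61k - 135)
  3k² - 27k + 54 = ((3/61)k - 1242/3721)(61k - 135) + (33264/3721)
  61k - 135 = ((226981/33264)k - 18605/1232)(33264/3721) + (0)
The last nonzero remainder is the constant 33264/3721, so the polynomials are coprime and gcd = 1.

1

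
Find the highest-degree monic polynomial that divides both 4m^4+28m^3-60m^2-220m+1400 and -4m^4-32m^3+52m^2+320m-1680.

m^3+2m^2-25m+70

Euclidean algorithm in ℚ[m]:
  4m^4+28m^3-60m^2-220m+1400 = (-1)(-4m^4-32m^3+52m^2+320m-1680) + (-4m^3-8m^2+100m-280)
  -4m^4-32m^3+52m^2+320m-1680 = (m+6)(-4m^3-8m^2+100m-280) + (0)
Last nonzero remainder: -4m^3-8m^2+100m-280. Dividing through by -4 gives the monic gcd m^3+2m^2-25m+70.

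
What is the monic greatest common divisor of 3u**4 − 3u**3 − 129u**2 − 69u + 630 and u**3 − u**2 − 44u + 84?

u − 2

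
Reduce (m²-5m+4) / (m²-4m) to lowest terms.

(m-1)/(m)

Repeated division with remainder:
  m²-5m+4 = (m²-4m) + (-m+4)
  m²-4m = (-m)(-m+4) + (0)
Last nonzero remainder: -m+4. Dividing through by -1 gives the monic gcd m-4.
Cancel m-4 from numerator and denominator to get the reduced form.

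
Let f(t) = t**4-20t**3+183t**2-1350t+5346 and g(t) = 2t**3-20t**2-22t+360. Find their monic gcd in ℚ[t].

Repeated division with remainder:
  t**4-20t**3+183t**2-1350t+5346 = ((1/2)t-5)(2t**3-20t**2-22t+360) + (94t**2-1640t+7146)
  2t**3-20t**2-22t+360 = ((1/47)t+350/2209)(94t**2-1640t+7146) + ((189540/2209)t-1705860/2209)
  94t**2-1640t+7146 = ((103823/94770)t-876973/94770)((189540/2209)t-1705860/2209) + (0)
Last nonzero remainder: (189540/2209)t-1705860/2209. Dividing through by 189540/2209 gives the monic gcd t-9.

t-9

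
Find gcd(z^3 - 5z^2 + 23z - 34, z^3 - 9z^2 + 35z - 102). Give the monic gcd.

z^2 - 3z + 17

Apply the Euclidean algorithm:
  z^3 - 5z^2 + 23z - 34 = (z^3 - 9z^2 + 35z - 102) + (4z^2 - 12z + 68)
  z^3 - 9z^2 + 35z - 102 = ((1/4)z - 3/2)(4z^2 - 12z + 68) + (0)
Last nonzero remainder: 4z^2 - 12z + 68. Dividing through by 4 gives the monic gcd z^2 - 3z + 17.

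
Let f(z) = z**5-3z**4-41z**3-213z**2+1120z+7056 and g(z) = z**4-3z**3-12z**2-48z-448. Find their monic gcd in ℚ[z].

Euclidean algorithm in ℚ[z]:
  z**5-3z**4-41z**3-213z**2+1120z+7056 = (z)(z**4-3z**3-12z**2-48z-448) + (-29z**3-165z**2+1568z+7056)
  z**4-3z**3-12z**2-48z-448 = (-(1/29)z+252/841)(-29z**3-165z**2+1568z+7056) + ((76960/841)z**2-(230880/841)z-2154880/841)
  -29z**3-165z**2+1568z+7056 = (-(24389/76960)z-52983/19240)((76960/841)z**2-(230880/841)z-2154880/841) + (0)
Last nonzero remainder: (76960/841)z**2-(230880/841)z-2154880/841. Dividing through by 76960/841 gives the monic gcd z**2-3z-28.

z**2-3z-28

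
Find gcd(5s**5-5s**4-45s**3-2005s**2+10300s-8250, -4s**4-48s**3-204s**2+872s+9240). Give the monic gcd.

s**3+5s**2+16s-330

Repeated division with remainder:
  5s**5-5s**4-45s**3-2005s**2+10300s-8250 = (-(5/4)s+65/4)(-4s**4-48s**3-204s**2+872s+9240) + (480s**3+2400s**2+7680s-158400)
  -4s**4-48s**3-204s**2+872s+9240 = (-(1/120)s-7/120)(480s**3+2400s**2+7680s-158400) + (0)
Last nonzero remainder: 480s**3+2400s**2+7680s-158400. Dividing through by 480 gives the monic gcd s**3+5s**2+16s-330.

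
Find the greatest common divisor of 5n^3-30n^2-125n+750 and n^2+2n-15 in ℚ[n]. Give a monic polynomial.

Euclidean algorithm in ℚ[n]:
  5n^3-30n^2-125n+750 = (5n-40)(n^2+2n-15) + (30n+150)
  n^2+2n-15 = ((1/30)n-1/10)(30n+150) + (0)
Last nonzero remainder: 30n+150. Dividing through by 30 gives the monic gcd n+5.

n+5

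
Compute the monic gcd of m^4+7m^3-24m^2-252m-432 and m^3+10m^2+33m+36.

m^2+7m+12

Repeated division with remainder:
  m^4+7m^3-24m^2-252m-432 = (m-3)(m^3+10m^2+33m+36) + (-27m^2-189m-324)
  m^3+10m^2+33m+36 = (-(1/27)m-1/9)(-27m^2-189m-324) + (0)
Last nonzero remainder: -27m^2-189m-324. Dividing through by -27 gives the monic gcd m^2+7m+12.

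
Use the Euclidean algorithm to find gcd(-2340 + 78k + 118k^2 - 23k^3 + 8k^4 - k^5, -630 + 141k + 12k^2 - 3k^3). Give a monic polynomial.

30 - 11k + k^2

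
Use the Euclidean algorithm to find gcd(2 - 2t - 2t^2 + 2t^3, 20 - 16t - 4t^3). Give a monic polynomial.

-1 + t

Apply the Euclidean algorithm:
  2t^3 - 2t^2 - 2t + 2 = (-1/2)(-4t^3 - 16t + 20) + (-2t^2 - 10t + 12)
  -4t^3 - 16t + 20 = (2t - 10)(-2t^2 - 10t + 12) + (-140t + 140)
  -2t^2 - 10t + 12 = ((1/70)t + 3/35)(-140t + 140) + (0)
Last nonzero remainder: -140t + 140. Dividing through by -140 gives the monic gcd t - 1.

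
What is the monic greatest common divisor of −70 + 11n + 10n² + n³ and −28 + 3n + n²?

7 + n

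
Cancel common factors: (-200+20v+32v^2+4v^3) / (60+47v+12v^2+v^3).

(-40+12v+4v^2)/(12+7v+v^2)

By polynomial division,
  4v^3+32v^2+20v-200 = (4)(v^3+12v^2+47v+60) + (-16v^2-168v-440)
  v^3+12v^2+47v+60 = (-(1/16)v-3/32)(-16v^2-168v-440) + ((15/4)v+75/4)
  -16v^2-168v-440 = (-(64/15)v-352/15)((15/4)v+75/4) + (0)
Last nonzero remainder: (15/4)v+75/4. Dividing through by 15/4 gives the monic gcd v+5.
Cancel v+5 from numerator and denominator to get the reduced form.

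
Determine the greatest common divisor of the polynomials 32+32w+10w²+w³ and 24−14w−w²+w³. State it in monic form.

4+w

Repeated division with remainder:
  w³+10w²+32w+32 = (w³−w²−14w+24) + (11w²+46w+8)
  w³−w²−14w+24 = ((1/11)w−57/121)(11w²+46w+8) + ((840/121)w+3360/121)
  11w²+46w+8 = ((1331/840)w+121/420)((840/121)w+3360/121) + (0)
Last nonzero remainder: (840/121)w+3360/121. Dividing through by 840/121 gives the monic gcd w+4.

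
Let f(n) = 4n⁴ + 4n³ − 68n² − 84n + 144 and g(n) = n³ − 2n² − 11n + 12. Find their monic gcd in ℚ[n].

n³ − 2n² − 11n + 12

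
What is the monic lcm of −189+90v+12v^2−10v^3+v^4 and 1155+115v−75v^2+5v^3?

2079−1179v−42v^2+122v^3−21v^4+v^5

Repeated division with remainder:
  v^4−10v^3+12v^2+90v−189 = ((1/5)v+1)(5v^3−75v^2+115v+1155) + (64v^2−256v−1344)
  5v^3−75v^2+115v+1155 = ((5/64)v−55/64)(64v^2−256v−1344) + (0)
Last nonzero remainder: 64v^2−256v−1344. Dividing through by 64 gives the monic gcd v^2−4v−21.
Then lcm(f, g) = f·g / gcd(f, g); expanding and making the result monic gives the answer.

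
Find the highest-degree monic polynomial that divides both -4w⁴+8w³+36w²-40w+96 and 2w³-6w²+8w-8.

Apply the Euclidean algorithm:
  -4w⁴+8w³+36w²-40w+96 = (-2w-2)(2w³-6w²+8w-8) + (40w²-40w+80)
  2w³-6w²+8w-8 = ((1/20)w-1/10)(40w²-40w+80) + (0)
Last nonzero remainder: 40w²-40w+80. Dividing through by 40 gives the monic gcd w²-w+2.

w²-w+2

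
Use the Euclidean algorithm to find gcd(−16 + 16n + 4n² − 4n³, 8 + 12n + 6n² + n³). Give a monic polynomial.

Repeated division with remainder:
  −4n³ + 4n² + 16n − 16 = (−4)(n³ + 6n² + 12n + 8) + (28n² + 64n + 16)
  n³ + 6n² + 12n + 8 = ((1/28)n + 13/98)(28n² + 64n + 16) + ((144/49)n + 288/49)
  28n² + 64n + 16 = ((343/36)n + 49/18)((144/49)n + 288/49) + (0)
Last nonzero remainder: (144/49)n + 288/49. Dividing through by 144/49 gives the monic gcd n + 2.

2 + n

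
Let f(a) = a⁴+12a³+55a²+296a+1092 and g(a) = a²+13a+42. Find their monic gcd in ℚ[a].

a²+13a+42

Repeated division with remainder:
  a⁴+12a³+55a²+296a+1092 = (a²-a+26)(a²+13a+42) + (0)
The last nonzero remainder a²+13a+42 is already monic.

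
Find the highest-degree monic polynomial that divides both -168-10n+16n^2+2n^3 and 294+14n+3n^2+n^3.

Repeated division with remainder:
  2n^3+16n^2-10n-168 = (2)(n^3+3n^2+14n+294) + (10n^2-38n-756)
  n^3+3n^2+14n+294 = ((1/10)n+17/25)(10n^2-38n-756) + ((2886/25)n+20202/25)
  10n^2-38n-756 = ((125/1443)n-450/481)((2886/25)n+20202/25) + (0)
Last nonzero remainder: (2886/25)n+20202/25. Dividing through by 2886/25 gives the monic gcd n+7.

7+n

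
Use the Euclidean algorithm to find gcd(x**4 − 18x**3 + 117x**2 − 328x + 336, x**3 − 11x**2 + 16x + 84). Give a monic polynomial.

Repeated division with remainder:
  x**4 − 18x**3 + 117x**2 − 328x + 336 = (x − 7)(x**3 − 11x**2 + 16x + 84) + (24x**2 − 300x + 924)
  x**3 − 11x**2 + 16x + 84 = ((1/24)x + 1/16)(24x**2 − 300x + 924) + (−(15/4)x + 105/4)
  24x**2 − 300x + 924 = (−(32/5)x + 176/5)(−(15/4)x + 105/4) + (0)
Last nonzero remainder: −(15/4)x + 105/4. Dividing through by −15/4 gives the monic gcd x − 7.

x − 7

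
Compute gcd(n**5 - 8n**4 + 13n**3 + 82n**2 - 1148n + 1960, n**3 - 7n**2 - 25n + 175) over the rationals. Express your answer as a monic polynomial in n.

Apply the Euclidean algorithm:
  n**5 - 8n**4 + 13n**3 + 82n**2 - 1148n + 1960 = (n**2 - n + 31)(n**3 - 7n**2 - 25n + 175) + (99n**2 - 198n - 3465)
  n**3 - 7n**2 - 25n + 175 = ((1/99)n - 5/99)(99n**2 - 198n - 3465) + (0)
Last nonzero remainder: 99n**2 - 198n - 3465. Dividing through by 99 gives the monic gcd n**2 - 2n - 35.

n**2 - 2n - 35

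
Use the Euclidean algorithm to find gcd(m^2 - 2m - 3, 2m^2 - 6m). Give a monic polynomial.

By polynomial division,
  m^2 - 2m - 3 = (1/2)(2m^2 - 6m) + (m - 3)
  2m^2 - 6m = (2m)(m - 3) + (0)
The last nonzero remainder m - 3 is already monic.

m - 3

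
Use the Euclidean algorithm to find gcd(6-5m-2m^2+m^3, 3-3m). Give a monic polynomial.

-1+m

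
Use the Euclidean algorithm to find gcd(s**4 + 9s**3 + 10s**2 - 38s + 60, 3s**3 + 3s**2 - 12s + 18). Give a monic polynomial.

s**2 - 2s + 2

Repeated division with remainder:
  s**4 + 9s**3 + 10s**2 - 38s + 60 = ((1/3)s + 8/3)(3s**3 + 3s**2 - 12s + 18) + (6s**2 - 12s + 12)
  3s**3 + 3s**2 - 12s + 18 = ((1/2)s + 3/2)(6s**2 - 12s + 12) + (0)
Last nonzero remainder: 6s**2 - 12s + 12. Dividing through by 6 gives the monic gcd s**2 - 2s + 2.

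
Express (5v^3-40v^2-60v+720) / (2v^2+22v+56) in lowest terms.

Repeated division with remainder:
  5v^3-40v^2-60v+720 = ((5/2)v-95/2)(2v^2+22v+56) + (845v+3380)
  2v^2+22v+56 = ((2/845)v+14/845)(845v+3380) + (0)
Last nonzero remainder: 845v+3380. Dividing through by 845 gives the monic gcd v+4.
Cancel v+4 from numerator and denominator to get the reduced form.

(5v^2-60v+180)/(2v+14)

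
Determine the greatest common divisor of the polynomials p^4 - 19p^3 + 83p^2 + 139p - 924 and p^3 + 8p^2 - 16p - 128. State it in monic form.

p - 4

Repeated division with remainder:
  p^4 - 19p^3 + 83p^2 + 139p - 924 = (p - 27)(p^3 + 8p^2 - 16p - 128) + (315p^2 - 165p - 4380)
  p^3 + 8p^2 - 16p - 128 = ((1/315)p + 179/6615)(315p^2 - 165p - 4380) + ((1045/441)p - 4180/441)
  315p^2 - 165p - 4380 = ((27783/209)p + 96579/209)((1045/441)p - 4180/441) + (0)
Last nonzero remainder: (1045/441)p - 4180/441. Dividing through by 1045/441 gives the monic gcd p - 4.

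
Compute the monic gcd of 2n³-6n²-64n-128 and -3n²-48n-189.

1

Apply the Euclidean algorithm:
  2n³-6n²-64n-128 = (-(2/3)n+38/3)(-3n²-48n-189) + (418n+2266)
  -3n²-48n-189 = (-(3/418)n-603/7942)(418n+2266) + (-6120/361)
  418n+2266 = (-(75449/3060)n-409013/3060)(-6120/361) + (0)
The last nonzero remainder is the constant -6120/361, so the polynomials are coprime and gcd = 1.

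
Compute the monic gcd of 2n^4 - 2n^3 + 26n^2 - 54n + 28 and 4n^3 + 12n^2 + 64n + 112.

n^2 + n + 14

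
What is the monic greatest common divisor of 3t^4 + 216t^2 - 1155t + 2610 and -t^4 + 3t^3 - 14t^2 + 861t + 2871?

t^2 + 5t + 87

Apply the Euclidean algorithm:
  3t^4 + 216t^2 - 1155t + 2610 = (-3)(-t^4 + 3t^3 - 14t^2 + 861t + 2871) + (9t^3 + 174t^2 + 1428t + 11223)
  -t^4 + 3t^3 - 14t^2 + 861t + 2871 = (-(1/9)t + 67/27)(9t^3 + 174t^2 + 1428t + 11223) + (-(2584/9)t^2 - (12920/9)t - 74936/3)
  9t^3 + 174t^2 + 1428t + 11223 = (-(81/2584)t - 1161/2584)(-(2584/9)t^2 - (12920/9)t - 74936/3) + (0)
Last nonzero remainder: -(2584/9)t^2 - (12920/9)t - 74936/3. Dividing through by -2584/9 gives the monic gcd t^2 + 5t + 87.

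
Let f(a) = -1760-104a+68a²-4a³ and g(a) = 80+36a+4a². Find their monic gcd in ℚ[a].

Apply the Euclidean algorithm:
  -4a³+68a²-104a-1760 = (-a+26)(4a²+36a+80) + (-960a-3840)
  4a²+36a+80 = (-(1/240)a-1/48)(-960a-3840) + (0)
Last nonzero remainder: -960a-3840. Dividing through by -960 gives the monic gcd a+4.

4+a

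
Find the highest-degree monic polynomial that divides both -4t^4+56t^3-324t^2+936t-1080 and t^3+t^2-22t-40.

t-5

Apply the Euclidean algorithm:
  -4t^4+56t^3-324t^2+936t-1080 = (-4t+60)(t^3+t^2-22t-40) + (-472t^2+2096t+1320)
  t^3+t^2-22t-40 = (-(1/472)t-321/27848)(-472t^2+2096t+1320) + ((17255/3481)t-86275/3481)
  -472t^2+2096t+1320 = (-(1643032/17255)t-918984/17255)((17255/3481)t-86275/3481) + (0)
Last nonzero remainder: (17255/3481)t-86275/3481. Dividing through by 17255/3481 gives the monic gcd t-5.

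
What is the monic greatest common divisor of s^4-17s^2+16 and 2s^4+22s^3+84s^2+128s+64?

s^2+5s+4

Euclidean algorithm in ℚ[s]:
  s^4-17s^2+16 = (1/2)(2s^4+22s^3+84s^2+128s+64) + (-11s^3-59s^2-64s-16)
  2s^4+22s^3+84s^2+128s+64 = (-(2/11)s-124/121)(-11s^3-59s^2-64s-16) + ((1440/121)s^2+(7200/121)s+5760/121)
  -11s^3-59s^2-64s-16 = (-(1331/1440)s-121/360)((1440/121)s^2+(7200/121)s+5760/121) + (0)
Last nonzero remainder: (1440/121)s^2+(7200/121)s+5760/121. Dividing through by 1440/121 gives the monic gcd s^2+5s+4.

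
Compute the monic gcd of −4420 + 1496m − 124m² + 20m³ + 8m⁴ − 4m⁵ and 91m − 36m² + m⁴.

By polynomial division,
  −4m⁵ + 8m⁴ + 20m³ − 124m² + 1496m − 4420 = (−4m + 8)(m⁴ − 36m² + 91m) + (−124m³ + 528m² + 768m − 4420)
  m⁴ − 36m² + 91m = (−(1/124)m − 33/961)(−124m³ + 528m² + 768m − 4420) + (−(11220/961)m² + (78540/961)m − 145860/961)
  −124m³ + 528m² + 768m − 4420 = ((29791/2805)m + 961/33)(−(11220/961)m² + (78540/961)m − 145860/961) + (0)
Last nonzero remainder: −(11220/961)m² + (78540/961)m − 145860/961. Dividing through by −11220/961 gives the monic gcd m² − 7m + 13.

13 − 7m + m²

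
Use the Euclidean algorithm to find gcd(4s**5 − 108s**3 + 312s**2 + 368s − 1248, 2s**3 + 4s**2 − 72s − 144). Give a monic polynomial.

By polynomial division,
  4s**5 − 108s**3 + 312s**2 + 368s − 1248 = (2s**2 − 4s + 26)(2s**3 + 4s**2 − 72s − 144) + (208s**2 + 1664s + 2496)
  2s**3 + 4s**2 − 72s − 144 = ((1/104)s − 3/52)(208s**2 + 1664s + 2496) + (0)
Last nonzero remainder: 208s**2 + 1664s + 2496. Dividing through by 208 gives the monic gcd s**2 + 8s + 12.

s**2 + 8s + 12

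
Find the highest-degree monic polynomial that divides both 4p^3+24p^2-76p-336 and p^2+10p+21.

Euclidean algorithm in ℚ[p]:
  4p^3+24p^2-76p-336 = (4p-16)(p^2+10p+21) + (0)
The last nonzero remainder p^2+10p+21 is already monic.

p^2+10p+21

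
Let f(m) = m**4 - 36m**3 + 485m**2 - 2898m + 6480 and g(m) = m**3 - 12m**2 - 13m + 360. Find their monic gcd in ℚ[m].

m**2 - 17m + 72

By polynomial division,
  m**4 - 36m**3 + 485m**2 - 2898m + 6480 = (m - 24)(m**3 - 12m**2 - 13m + 360) + (210m**2 - 3570m + 15120)
  m**3 - 12m**2 - 13m + 360 = ((1/210)m + 1/42)(210m**2 - 3570m + 15120) + (0)
Last nonzero remainder: 210m**2 - 3570m + 15120. Dividing through by 210 gives the monic gcd m**2 - 17m + 72.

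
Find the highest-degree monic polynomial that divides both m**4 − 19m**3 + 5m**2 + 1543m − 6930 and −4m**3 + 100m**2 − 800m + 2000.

m − 10

By polynomial division,
  m**4 − 19m**3 + 5m**2 + 1543m − 6930 = (−(1/4)m − 3/2)(−4m**3 + 100m**2 − 800m + 2000) + (−45m**2 + 843m − 3930)
  −4m**3 + 100m**2 − 800m + 2000 = ((4/45)m − 376/675)(−45m**2 + 843m − 3930) + ((4256/225)m − 8512/45)
  −45m**2 + 843m − 3930 = (−(10125/4256)m + 88425/4256)((4256/225)m − 8512/45) + (0)
Last nonzero remainder: (4256/225)m − 8512/45. Dividing through by 4256/225 gives the monic gcd m − 10.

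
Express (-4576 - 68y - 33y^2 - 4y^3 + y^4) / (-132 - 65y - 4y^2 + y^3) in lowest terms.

(416 + 44y + 7y^2 + y^3)/(12 + 7y + y^2)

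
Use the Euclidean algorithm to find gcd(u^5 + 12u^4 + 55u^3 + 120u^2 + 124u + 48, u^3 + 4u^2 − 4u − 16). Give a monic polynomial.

Repeated division with remainder:
  u^5 + 12u^4 + 55u^3 + 120u^2 + 124u + 48 = (u^2 + 8u + 27)(u^3 + 4u^2 − 4u − 16) + (60u^2 + 360u + 480)
  u^3 + 4u^2 − 4u − 16 = ((1/60)u − 1/30)(60u^2 + 360u + 480) + (0)
Last nonzero remainder: 60u^2 + 360u + 480. Dividing through by 60 gives the monic gcd u^2 + 6u + 8.

u^2 + 6u + 8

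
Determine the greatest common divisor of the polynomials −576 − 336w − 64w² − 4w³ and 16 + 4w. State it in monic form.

4 + w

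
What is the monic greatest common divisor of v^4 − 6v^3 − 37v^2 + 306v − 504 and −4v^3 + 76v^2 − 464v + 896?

Apply the Euclidean algorithm:
  v^4 − 6v^3 − 37v^2 + 306v − 504 = (−(1/4)v − 13/4)(−4v^3 + 76v^2 − 464v + 896) + (94v^2 − 978v + 2408)
  −4v^3 + 76v^2 − 464v + 896 = (−(2/47)v + 808/2209)(94v^2 − 978v + 2408) + (−(8400/2209)v + 33600/2209)
  94v^2 − 978v + 2408 = (−(103823/4200)v + 94987/600)(−(8400/2209)v + 33600/2209) + (0)
Last nonzero remainder: −(8400/2209)v + 33600/2209. Dividing through by −8400/2209 gives the monic gcd v − 4.

v − 4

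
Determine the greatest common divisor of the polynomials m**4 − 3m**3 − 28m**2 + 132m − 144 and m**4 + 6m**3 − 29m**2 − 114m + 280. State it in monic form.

m**2 − 6m + 8

Euclidean algorithm in ℚ[m]:
  m**4 − 3m**3 − 28m**2 + 132m − 144 = (m**4 + 6m**3 − 29m**2 − 114m + 280) + (−9m**3 + m**2 + 246m − 424)
  m**4 + 6m**3 − 29m**2 − 114m + 280 = (−(1/9)m − 55/81)(−9m**3 + m**2 + 246m − 424) + (−(80/81)m**2 + (160/27)m − 640/81)
  −9m**3 + m**2 + 246m − 424 = ((729/80)m + 4293/80)(−(80/81)m**2 + (160/27)m − 640/81) + (0)
Last nonzero remainder: −(80/81)m**2 + (160/27)m − 640/81. Dividing through by −80/81 gives the monic gcd m**2 − 6m + 8.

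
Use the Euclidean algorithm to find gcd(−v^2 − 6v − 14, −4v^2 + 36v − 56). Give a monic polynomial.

By polynomial division,
  −v^2 − 6v − 14 = (1/4)(−4v^2 + 36v − 56) + (−15v)
  −4v^2 + 36v − 56 = ((4/15)v − 12/5)(−15v) + (−56)
  −15v = ((15/56)v)(−56) + (0)
The last nonzero remainder is the constant −56, so the polynomials are coprime and gcd = 1.

1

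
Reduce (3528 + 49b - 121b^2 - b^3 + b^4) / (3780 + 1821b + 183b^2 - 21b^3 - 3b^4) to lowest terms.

(56 - b - b^2)/(60 + 27b + 3b^2)

Repeated division with remainder:
  b^4 - b^3 - 121b^2 + 49b + 3528 = (-1/3)(-3b^4 - 21b^3 + 183b^2 + 1821b + 3780) + (-8b^3 - 60b^2 + 656b + 4788)
  -3b^4 - 21b^3 + 183b^2 + 1821b + 3780 = ((3/8)b - 3/16)(-8b^3 - 60b^2 + 656b + 4788) + (-(297/4)b^2 + (297/2)b + 18711/4)
  -8b^3 - 60b^2 + 656b + 4788 = ((32/297)b + 304/297)(-(297/4)b^2 + (297/2)b + 18711/4) + (0)
Last nonzero remainder: -(297/4)b^2 + (297/2)b + 18711/4. Dividing through by -297/4 gives the monic gcd b^2 - 2b - 63.
Cancel b^2 - 2b - 63 from numerator and denominator to get the reduced form.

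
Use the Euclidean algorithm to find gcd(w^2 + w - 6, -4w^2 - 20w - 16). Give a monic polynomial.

1

Apply the Euclidean algorithm:
  w^2 + w - 6 = (-1/4)(-4w^2 - 20w - 16) + (-4w - 10)
  -4w^2 - 20w - 16 = (w + 5/2)(-4w - 10) + (9)
  -4w - 10 = (-(4/9)w - 10/9)(9) + (0)
The last nonzero remainder is the constant 9, so the polynomials are coprime and gcd = 1.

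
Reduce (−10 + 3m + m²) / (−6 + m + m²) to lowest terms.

Apply the Euclidean algorithm:
  m² + 3m − 10 = (m² + m − 6) + (2m − 4)
  m² + m − 6 = ((1/2)m + 3/2)(2m − 4) + (0)
Last nonzero remainder: 2m − 4. Dividing through by 2 gives the monic gcd m − 2.
Cancel m − 2 from numerator and denominator to get the reduced form.

(5 + m)/(3 + m)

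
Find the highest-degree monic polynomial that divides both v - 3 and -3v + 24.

Apply the Euclidean algorithm:
  v - 3 = (-1/3)(-3v + 24) + (5)
  -3v + 24 = (-(3/5)v + 24/5)(5) + (0)
The last nonzero remainder is the constant 5, so the polynomials are coprime and gcd = 1.

1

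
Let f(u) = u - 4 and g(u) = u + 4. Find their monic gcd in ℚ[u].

Repeated division with remainder:
  u - 4 = (u + 4) + (-8)
  u + 4 = (-(1/8)u - 1/2)(-8) + (0)
The last nonzero remainder is the constant -8, so the polynomials are coprime and gcd = 1.

1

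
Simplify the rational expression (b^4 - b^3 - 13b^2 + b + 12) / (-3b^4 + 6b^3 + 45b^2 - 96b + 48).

(-b^2 - 4b - 3)/(3b^2 + 9b - 12)

By polynomial division,
  b^4 - b^3 - 13b^2 + b + 12 = (-1/3)(-3b^4 + 6b^3 + 45b^2 - 96b + 48) + (b^3 + 2b^2 - 31b + 28)
  -3b^4 + 6b^3 + 45b^2 - 96b + 48 = (-3b + 12)(b^3 + 2b^2 - 31b + 28) + (-72b^2 + 360b - 288)
  b^3 + 2b^2 - 31b + 28 = (-(1/72)b - 7/72)(-72b^2 + 360b - 288) + (0)
Last nonzero remainder: -72b^2 + 360b - 288. Dividing through by -72 gives the monic gcd b^2 - 5b + 4.
Cancel b^2 - 5b + 4 from numerator and denominator to get the reduced form.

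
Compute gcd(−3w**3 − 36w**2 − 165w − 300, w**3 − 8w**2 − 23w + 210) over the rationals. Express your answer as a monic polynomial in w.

w + 5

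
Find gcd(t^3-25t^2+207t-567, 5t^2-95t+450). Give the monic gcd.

t-9

By polynomial division,
  t^3-25t^2+207t-567 = ((1/5)t-6/5)(5t^2-95t+450) + (3t-27)
  5t^2-95t+450 = ((5/3)t-50/3)(3t-27) + (0)
Last nonzero remainder: 3t-27. Dividing through by 3 gives the monic gcd t-9.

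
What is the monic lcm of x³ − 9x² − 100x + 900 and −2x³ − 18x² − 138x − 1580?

x⁵ − 10x⁴ − 12x³ + 289x² − 8800x + 71100

Apply the Euclidean algorithm:
  x³ − 9x² − 100x + 900 = (−1/2)(−2x³ − 18x² − 138x − 1580) + (−18x² − 169x + 110)
  −2x³ − 18x² − 138x − 1580 = ((1/9)x − 7/162)(−18x² − 169x + 110) + (−(25519/162)x − 127595/81)
  −18x² − 169x + 110 = ((2916/25519)x − 1782/25519)(−(25519/162)x − 127595/81) + (0)
Last nonzero remainder: −(25519/162)x − 127595/81. Dividing through by −25519/162 gives the monic gcd x + 10.
Then lcm(f, g) = f·g / gcd(f, g); expanding and making the result monic gives the answer.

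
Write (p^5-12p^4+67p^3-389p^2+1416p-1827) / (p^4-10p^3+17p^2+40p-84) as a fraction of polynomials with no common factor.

Apply the Euclidean algorithm:
  p^5-12p^4+67p^3-389p^2+1416p-1827 = (p-2)(p^4-10p^3+17p^2+40p-84) + (30p^3-395p^2+1580p-1995)
  p^4-10p^3+17p^2+40p-84 = ((1/30)p+19/180)(30p^3-395p^2+1580p-1995) + ((217/36)p^2-(1085/18)p+1519/12)
  30p^3-395p^2+1580p-1995 = ((1080/217)p-3420/217)((217/36)p^2-(1085/18)p+1519/12) + (0)
Last nonzero remainder: (217/36)p^2-(1085/18)p+1519/12. Dividing through by 217/36 gives the monic gcd p^2-10p+21.
Cancel p^2-10p+21 from numerator and denominator to get the reduced form.

(p^3-2p^2+26p-87)/(p^2-4)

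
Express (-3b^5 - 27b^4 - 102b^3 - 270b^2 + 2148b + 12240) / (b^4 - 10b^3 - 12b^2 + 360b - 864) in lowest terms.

(-3b^3 - 21b^2 - 132b - 510)/(b^2 - 12b + 36)

Repeated division with remainder:
  -3b^5 - 27b^4 - 102b^3 - 270b^2 + 2148b + 12240 = (-3b - 57)(b^4 - 10b^3 - 12b^2 + 360b - 864) + (-708b^3 + 126b^2 + 20076b - 37008)
  b^4 - 10b^3 - 12b^2 + 360b - 864 = (-(1/708)b + 1159/83544)(-708b^3 + 126b^2 + 20076b - 37008) + ((203401/13924)b^2 + (203401/6962)b - 1220406/3481)
  -708b^3 + 126b^2 + 20076b - 37008 = (-(9858192/203401)b + 21470808/203401)((203401/13924)b^2 + (203401/6962)b - 1220406/3481) + (0)
Last nonzero remainder: (203401/13924)b^2 + (203401/6962)b - 1220406/3481. Dividing through by 203401/13924 gives the monic gcd b^2 + 2b - 24.
Cancel b^2 + 2b - 24 from numerator and denominator to get the reduced form.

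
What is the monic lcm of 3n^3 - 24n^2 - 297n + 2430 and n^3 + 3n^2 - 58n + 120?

n^5 - 15n^4 - 31n^3 + 1407n^2 - 6858n + 9720

Apply the Euclidean algorithm:
  3n^3 - 24n^2 - 297n + 2430 = (3)(n^3 + 3n^2 - 58n + 120) + (-33n^2 - 123n + 2070)
  n^3 + 3n^2 - 58n + 120 = (-(1/33)n + 8/363)(-33n^2 - 123n + 2070) + ((900/121)n + 9000/121)
  -33n^2 - 123n + 2070 = (-(1331/300)n + 2783/100)((900/121)n + 9000/121) + (0)
Last nonzero remainder: (900/121)n + 9000/121. Dividing through by 900/121 gives the monic gcd n + 10.
Then lcm(f, g) = f·g / gcd(f, g); expanding and making the result monic gives the answer.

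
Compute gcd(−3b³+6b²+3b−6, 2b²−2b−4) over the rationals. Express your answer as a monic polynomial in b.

b²−b−2

Euclidean algorithm in ℚ[b]:
  −3b³+6b²+3b−6 = (−(3/2)b+3/2)(2b²−2b−4) + (0)
Last nonzero remainder: 2b²−2b−4. Dividing through by 2 gives the monic gcd b²−b−2.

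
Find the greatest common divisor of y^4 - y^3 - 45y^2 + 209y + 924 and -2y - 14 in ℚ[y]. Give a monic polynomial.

Apply the Euclidean algorithm:
  y^4 - y^3 - 45y^2 + 209y + 924 = (-(1/2)y^3 + 4y^2 - (11/2)y - 66)(-2y - 14) + (0)
Last nonzero remainder: -2y - 14. Dividing through by -2 gives the monic gcd y + 7.

y + 7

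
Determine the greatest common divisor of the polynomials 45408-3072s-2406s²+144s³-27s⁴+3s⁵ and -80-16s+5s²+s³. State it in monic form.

Apply the Euclidean algorithm:
  3s⁵-27s⁴+144s³-2406s²-3072s+45408 = (3s²-42s+402)(s³+5s²-16s-80) + (-4848s²+77568)
  s³+5s²-16s-80 = (-(1/4848)s-5/4848)(-4848s²+77568) + (0)
Last nonzero remainder: -4848s²+77568. Dividing through by -4848 gives the monic gcd s²-16.

-16+s²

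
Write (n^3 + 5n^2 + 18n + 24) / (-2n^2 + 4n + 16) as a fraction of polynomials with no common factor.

(-n^2 - 3n - 12)/(2n - 8)

Repeated division with remainder:
  n^3 + 5n^2 + 18n + 24 = (-(1/2)n - 7/2)(-2n^2 + 4n + 16) + (40n + 80)
  -2n^2 + 4n + 16 = (-(1/20)n + 1/5)(40n + 80) + (0)
Last nonzero remainder: 40n + 80. Dividing through by 40 gives the monic gcd n + 2.
Cancel n + 2 from numerator and denominator to get the reduced form.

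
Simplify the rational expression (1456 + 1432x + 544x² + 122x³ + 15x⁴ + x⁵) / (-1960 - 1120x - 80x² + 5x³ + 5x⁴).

(26 + 7x + x²)/(-35 + 5x)

By polynomial division,
  x⁵ + 15x⁴ + 122x³ + 544x² + 1432x + 1456 = ((1/5)x + 14/5)(5x⁴ + 5x³ - 80x² - 1120x - 1960) + (124x³ + 992x² + 4960x + 6944)
  5x⁴ + 5x³ - 80x² - 1120x - 1960 = ((5/124)x - 35/124)(124x³ + 992x² + 4960x + 6944) + (0)
Last nonzero remainder: 124x³ + 992x² + 4960x + 6944. Dividing through by 124 gives the monic gcd x³ + 8x² + 40x + 56.
Cancel x³ + 8x² + 40x + 56 from numerator and denominator to get the reduced form.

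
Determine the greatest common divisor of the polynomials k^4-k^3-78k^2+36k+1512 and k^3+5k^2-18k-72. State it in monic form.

k+6

Repeated division with remainder:
  k^4-k^3-78k^2+36k+1512 = (k-6)(k^3+5k^2-18k-72) + (-30k^2+1080)
  k^3+5k^2-18k-72 = (-(1/30)k-1/6)(-30k^2+1080) + (18k+108)
  -30k^2+1080 = (-(5/3)k+10)(18k+108) + (0)
Last nonzero remainder: 18k+108. Dividing through by 18 gives the monic gcd k+6.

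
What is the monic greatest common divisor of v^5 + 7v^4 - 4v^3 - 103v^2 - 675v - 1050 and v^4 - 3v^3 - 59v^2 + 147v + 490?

v^3 + 4v^2 - 31v - 70

By polynomial division,
  v^5 + 7v^4 - 4v^3 - 103v^2 - 675v - 1050 = (v + 10)(v^4 - 3v^3 - 59v^2 + 147v + 490) + (85v^3 + 340v^2 - 2635v - 5950)
  v^4 - 3v^3 - 59v^2 + 147v + 490 = ((1/85)v - 7/85)(85v^3 + 340v^2 - 2635v - 5950) + (0)
Last nonzero remainder: 85v^3 + 340v^2 - 2635v - 5950. Dividing through by 85 gives the monic gcd v^3 + 4v^2 - 31v - 70.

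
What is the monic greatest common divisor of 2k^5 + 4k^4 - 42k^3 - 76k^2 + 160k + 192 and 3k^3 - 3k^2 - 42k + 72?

k^2 + 2k - 8

Euclidean algorithm in ℚ[k]:
  2k^5 + 4k^4 - 42k^3 - 76k^2 + 160k + 192 = ((2/3)k^2 + 2k - 8/3)(3k^3 - 3k^2 - 42k + 72) + (-48k^2 - 96k + 384)
  3k^3 - 3k^2 - 42k + 72 = (-(1/16)k + 3/16)(-48k^2 - 96k + 384) + (0)
Last nonzero remainder: -48k^2 - 96k + 384. Dividing through by -48 gives the monic gcd k^2 + 2k - 8.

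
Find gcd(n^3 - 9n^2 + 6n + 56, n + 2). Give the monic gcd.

By polynomial division,
  n^3 - 9n^2 + 6n + 56 = (n^2 - 11n + 28)(n + 2) + (0)
The last nonzero remainder n + 2 is already monic.

n + 2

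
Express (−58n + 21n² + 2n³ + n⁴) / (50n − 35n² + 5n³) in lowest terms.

Repeated division with remainder:
  n⁴ + 2n³ + 21n² − 58n = ((1/5)n + 9/5)(5n³ − 35n² + 50n) + (74n² − 148n)
  5n³ − 35n² + 50n = ((5/74)n − 25/74)(74n² − 148n) + (0)
Last nonzero remainder: 74n² − 148n. Dividing through by 74 gives the monic gcd n² − 2n.
Cancel n² − 2n from numerator and denominator to get the reduced form.

(29 + 4n + n²)/(−25 + 5n)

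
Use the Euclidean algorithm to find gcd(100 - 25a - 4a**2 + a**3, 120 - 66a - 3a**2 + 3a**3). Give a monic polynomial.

-20 + a + a**2

By polynomial division,
  a**3 - 4a**2 - 25a + 100 = (1/3)(3a**3 - 3a**2 - 66a + 120) + (-3a**2 - 3a + 60)
  3a**3 - 3a**2 - 66a + 120 = (-a + 2)(-3a**2 - 3a + 60) + (0)
Last nonzero remainder: -3a**2 - 3a + 60. Dividing through by -3 gives the monic gcd a**2 + a - 20.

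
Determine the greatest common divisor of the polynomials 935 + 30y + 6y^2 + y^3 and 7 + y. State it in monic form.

Apply the Euclidean algorithm:
  y^3 + 6y^2 + 30y + 935 = (y^2 - y + 37)(y + 7) + (676)
  y + 7 = ((1/676)y + 7/676)(676) + (0)
The last nonzero remainder is the constant 676, so the polynomials are coprime and gcd = 1.

1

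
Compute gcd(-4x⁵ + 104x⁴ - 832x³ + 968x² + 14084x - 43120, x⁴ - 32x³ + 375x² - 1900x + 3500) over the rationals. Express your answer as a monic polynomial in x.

Repeated division with remainder:
  -4x⁵ + 104x⁴ - 832x³ + 968x² + 14084x - 43120 = (-4x - 24)(x⁴ - 32x³ + 375x² - 1900x + 3500) + (-100x³ + 2368x² - 17516x + 40880)
  x⁴ - 32x³ + 375x² - 1900x + 3500 = (-(1/100)x + 52/625)(-100x³ + 2368x² - 17516x + 40880) + ((1764/625)x² - (21168/625)x + 12348/125)
  -100x³ + 2368x² - 17516x + 40880 = (-(15625/441)x + 182500/441)((1764/625)x² - (21168/625)x + 12348/125) + (0)
Last nonzero remainder: (1764/625)x² - (21168/625)x + 12348/125. Dividing through by 1764/625 gives the monic gcd x² - 12x + 35.

x² - 12x + 35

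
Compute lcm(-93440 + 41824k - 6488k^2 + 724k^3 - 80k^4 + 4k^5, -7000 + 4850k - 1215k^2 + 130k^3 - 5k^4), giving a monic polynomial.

-817600 + 646280k - 205602k^2 + 36255k^3 - 4494k^4 + 456k^5 - 32k^6 + k^7

Repeated division with remainder:
  4k^5 - 80k^4 + 724k^3 - 6488k^2 + 41824k - 93440 = (-(4/5)k - 24/5)(-5k^4 + 130k^3 - 1215k^2 + 4850k - 7000) + (376k^3 - 8440k^2 + 59504k - 127040)
  -5k^4 + 130k^3 - 1215k^2 + 4850k - 7000 = (-(5/376)k + 835/17672)(376k^3 - 8440k^2 + 59504k - 127040) + (-(55080/2209)k^2 + (771120/2209)k - 2203200/2209)
  376k^3 - 8440k^2 + 59504k - 127040 = (-(103823/6885)k + 876973/6885)(-(55080/2209)k^2 + (771120/2209)k - 2203200/2209) + (0)
Last nonzero remainder: -(55080/2209)k^2 + (771120/2209)k - 2203200/2209. Dividing through by -55080/2209 gives the monic gcd k^2 - 14k + 40.
Then lcm(f, g) = f·g / gcd(f, g); expanding and making the result monic gives the answer.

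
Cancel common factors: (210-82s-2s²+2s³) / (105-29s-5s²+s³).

(-70+4s+2s²)/(-35-2s+s²)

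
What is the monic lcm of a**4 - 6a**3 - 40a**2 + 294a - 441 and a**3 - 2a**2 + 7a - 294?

a**6 - a**5 - 28a**4 - 158a**3 - 651a**2 + 10143a - 18522

By polynomial division,
  a**4 - 6a**3 - 40a**2 + 294a - 441 = (a - 4)(a**3 - 2a**2 + 7a - 294) + (-55a**2 + 616a - 1617)
  a**3 - 2a**2 + 7a - 294 = (-(1/55)a - 46/275)(-55a**2 + 616a - 1617) + ((2016/25)a - 14112/25)
  -55a**2 + 616a - 1617 = (-(1375/2016)a + 275/96)((2016/25)a - 14112/25) + (0)
Last nonzero remainder: (2016/25)a - 14112/25. Dividing through by 2016/25 gives the monic gcd a - 7.
Then lcm(f, g) = f·g / gcd(f, g); expanding and making the result monic gives the answer.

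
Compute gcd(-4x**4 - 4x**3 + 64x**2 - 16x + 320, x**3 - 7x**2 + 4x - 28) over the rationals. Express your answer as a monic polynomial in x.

Repeated division with remainder:
  -4x**4 - 4x**3 + 64x**2 - 16x + 320 = (-4x - 32)(x**3 - 7x**2 + 4x - 28) + (-144x**2 - 576)
  x**3 - 7x**2 + 4x - 28 = (-(1/144)x + 7/144)(-144x**2 - 576) + (0)
Last nonzero remainder: -144x**2 - 576. Dividing through by -144 gives the monic gcd x**2 + 4.

x**2 + 4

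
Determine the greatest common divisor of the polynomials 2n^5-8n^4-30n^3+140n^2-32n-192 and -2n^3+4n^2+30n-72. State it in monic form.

n^2+n-12

By polynomial division,
  2n^5-8n^4-30n^3+140n^2-32n-192 = (-n^2+2n+4)(-2n^3+4n^2+30n-72) + (-8n^2-8n+96)
  -2n^3+4n^2+30n-72 = ((1/4)n-3/4)(-8n^2-8n+96) + (0)
Last nonzero remainder: -8n^2-8n+96. Dividing through by -8 gives the monic gcd n^2+n-12.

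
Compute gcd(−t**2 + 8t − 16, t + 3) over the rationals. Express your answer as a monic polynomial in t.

1

By polynomial division,
  −t**2 + 8t − 16 = (−t + 11)(t + 3) + (−49)
  t + 3 = (−(1/49)t − 3/49)(−49) + (0)
The last nonzero remainder is the constant −49, so the polynomials are coprime and gcd = 1.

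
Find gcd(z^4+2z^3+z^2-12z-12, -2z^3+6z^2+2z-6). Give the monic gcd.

Apply the Euclidean algorithm:
  z^4+2z^3+z^2-12z-12 = (-(1/2)z-5/2)(-2z^3+6z^2+2z-6) + (17z^2-10z-27)
  -2z^3+6z^2+2z-6 = (-(2/17)z+82/289)(17z^2-10z-27) + ((480/289)z+480/289)
  17z^2-10z-27 = ((4913/480)z-2601/160)((480/289)z+480/289) + (0)
Last nonzero remainder: (480/289)z+480/289. Dividing through by 480/289 gives the monic gcd z+1.

z+1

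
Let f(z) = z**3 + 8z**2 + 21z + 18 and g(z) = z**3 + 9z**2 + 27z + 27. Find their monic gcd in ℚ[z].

Repeated division with remainder:
  z**3 + 8z**2 + 21z + 18 = (z**3 + 9z**2 + 27z + 27) + (-z**2 - 6z - 9)
  z**3 + 9z**2 + 27z + 27 = (-z - 3)(-z**2 - 6z - 9) + (0)
Last nonzero remainder: -z**2 - 6z - 9. Dividing through by -1 gives the monic gcd z**2 + 6z + 9.

z**2 + 6z + 9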